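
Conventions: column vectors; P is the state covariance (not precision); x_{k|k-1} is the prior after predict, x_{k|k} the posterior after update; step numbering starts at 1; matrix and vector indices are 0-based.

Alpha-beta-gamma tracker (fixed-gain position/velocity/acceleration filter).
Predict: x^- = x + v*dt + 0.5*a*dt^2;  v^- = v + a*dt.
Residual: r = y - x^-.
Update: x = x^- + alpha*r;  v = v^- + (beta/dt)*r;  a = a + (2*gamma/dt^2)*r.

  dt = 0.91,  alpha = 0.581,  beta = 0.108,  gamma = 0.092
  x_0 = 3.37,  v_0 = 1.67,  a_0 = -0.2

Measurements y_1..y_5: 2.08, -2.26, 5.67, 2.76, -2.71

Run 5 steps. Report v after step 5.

v_post = -2.7183

step 1: x_pred=4.8069  r=-2.7269  x^+=3.2226  v^+=1.1644  a^+=-0.8059
step 2: x_pred=3.9485  r=-6.2085  x^+=0.3413  v^+=-0.3058  a^+=-2.1854
step 3: x_pred=-0.8418  r=6.5118  x^+=2.9415  v^+=-1.5217  a^+=-0.7385
step 4: x_pred=1.2510  r=1.5090  x^+=2.1277  v^+=-2.0146  a^+=-0.4032
step 5: x_pred=0.1275  r=-2.8375  x^+=-1.5211  v^+=-2.7183  a^+=-1.0337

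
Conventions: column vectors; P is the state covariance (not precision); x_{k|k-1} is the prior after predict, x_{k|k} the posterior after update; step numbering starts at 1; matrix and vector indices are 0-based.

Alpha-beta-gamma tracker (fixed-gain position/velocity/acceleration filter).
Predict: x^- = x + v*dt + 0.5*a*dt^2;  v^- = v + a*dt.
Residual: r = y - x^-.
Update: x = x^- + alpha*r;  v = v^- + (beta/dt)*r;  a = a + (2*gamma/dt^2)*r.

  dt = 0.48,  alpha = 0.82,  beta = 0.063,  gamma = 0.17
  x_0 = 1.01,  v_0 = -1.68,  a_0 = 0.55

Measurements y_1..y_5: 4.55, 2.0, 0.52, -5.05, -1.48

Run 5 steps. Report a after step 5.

step 1: x_pred=0.2670  r=4.2830  x^+=3.7791  v^+=-0.8539  a^+=6.8705
step 2: x_pred=4.1607  r=-2.1607  x^+=2.3889  v^+=2.1604  a^+=3.6820
step 3: x_pred=3.8501  r=-3.3301  x^+=1.1194  v^+=3.4906  a^+=-1.2322
step 4: x_pred=2.6530  r=-7.7030  x^+=-3.6635  v^+=1.8882  a^+=-12.5994
step 5: x_pred=-4.2086  r=2.7286  x^+=-1.9711  v^+=-3.8014  a^+=-8.5729

a_post = -8.5729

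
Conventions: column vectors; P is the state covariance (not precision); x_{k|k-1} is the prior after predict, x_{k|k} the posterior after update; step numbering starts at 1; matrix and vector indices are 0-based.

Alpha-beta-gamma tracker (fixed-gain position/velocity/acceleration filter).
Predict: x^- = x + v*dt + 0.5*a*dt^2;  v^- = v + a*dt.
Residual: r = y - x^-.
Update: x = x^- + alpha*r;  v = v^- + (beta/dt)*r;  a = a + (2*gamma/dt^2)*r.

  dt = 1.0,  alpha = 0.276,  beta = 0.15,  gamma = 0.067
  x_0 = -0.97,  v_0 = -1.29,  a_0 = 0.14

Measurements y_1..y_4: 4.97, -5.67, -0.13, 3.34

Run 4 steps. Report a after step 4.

step 1: x_pred=-2.1900  r=7.1600  x^+=-0.2138  v^+=-0.0760  a^+=1.0994
step 2: x_pred=0.2599  r=-5.9299  x^+=-1.3768  v^+=0.1340  a^+=0.3048
step 3: x_pred=-1.0904  r=0.9604  x^+=-0.8253  v^+=0.5829  a^+=0.4335
step 4: x_pred=-0.0257  r=3.3657  x^+=0.9032  v^+=1.5212  a^+=0.8845

a_post = 0.8845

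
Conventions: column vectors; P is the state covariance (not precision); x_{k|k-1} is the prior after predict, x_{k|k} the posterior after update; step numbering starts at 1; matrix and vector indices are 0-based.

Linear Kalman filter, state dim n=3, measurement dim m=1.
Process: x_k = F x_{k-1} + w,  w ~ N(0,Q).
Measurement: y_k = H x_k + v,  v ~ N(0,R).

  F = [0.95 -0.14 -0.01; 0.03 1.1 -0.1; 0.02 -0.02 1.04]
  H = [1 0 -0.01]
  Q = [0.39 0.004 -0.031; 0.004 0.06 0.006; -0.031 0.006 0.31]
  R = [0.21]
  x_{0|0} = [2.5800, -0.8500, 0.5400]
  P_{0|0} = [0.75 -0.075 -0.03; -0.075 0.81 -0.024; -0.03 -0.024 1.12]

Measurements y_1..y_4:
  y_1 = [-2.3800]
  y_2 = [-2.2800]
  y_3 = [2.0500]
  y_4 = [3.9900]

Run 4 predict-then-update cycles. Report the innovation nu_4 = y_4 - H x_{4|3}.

step 1: x^-=[2.5646, -0.9116, 0.6302]  P^-=[1.1033 -0.1735 -0.0506; -0.1735 1.0525 -0.1578; -0.0506 -0.1578 1.5218]  S=[1.3145]  K=[0.8397; -0.1308; -0.0501]  nu=[-4.9383]  x^+=[-1.5823, -0.2656, 0.8776]  P^+=[0.1764 -0.0291 0.0047; -0.0291 1.0300 -0.1664; 0.0047 -0.1664 1.5185]
step 2: x^-=[-1.4748, -0.4274, 0.8864]  P^-=[0.5767 -0.1793 -0.0111; -0.1793 1.3563 -0.3657; -0.0111 -0.3657 1.9601]  S=[0.7871]  K=[0.7328; -0.2232; -0.0390]  nu=[-0.7964]  x^+=[-2.0584, -0.2497, 0.9175]  P^+=[0.1540 -0.0506 0.0114; -0.0506 1.3171 -0.3726; 0.0114 -0.3726 1.9589]
step 3: x^-=[-1.9297, -0.4282, 0.9180]  P^-=[0.5672 -0.2473 0.0218; -0.2473 1.7520 -0.6543; 0.0218 -0.6543 2.4453]  S=[0.7770]  K=[0.7297; -0.3099; -0.0034]  nu=[3.9888]  x^+=[0.9810, -1.6644, 0.9042]  P^+=[0.1535 -0.0716 0.0237; -0.0716 1.6773 -0.6552; 0.0237 -0.6552 2.4453]
step 4: x^-=[1.1559, -1.8918, 0.9933]  P^-=[0.5784 -0.3263 0.0714; -0.3263 2.2534 -1.0368; 0.0714 -1.0368 2.9839]  S=[0.7873]  K=[0.7338; -0.4013; 0.0528]  nu=[2.8440]  x^+=[3.2428, -3.0330, 1.1436]  P^+=[0.1545 -0.0945 0.0409; -0.0945 2.1267 -1.0201; 0.0409 -1.0201 2.9817]

innov = [2.8440]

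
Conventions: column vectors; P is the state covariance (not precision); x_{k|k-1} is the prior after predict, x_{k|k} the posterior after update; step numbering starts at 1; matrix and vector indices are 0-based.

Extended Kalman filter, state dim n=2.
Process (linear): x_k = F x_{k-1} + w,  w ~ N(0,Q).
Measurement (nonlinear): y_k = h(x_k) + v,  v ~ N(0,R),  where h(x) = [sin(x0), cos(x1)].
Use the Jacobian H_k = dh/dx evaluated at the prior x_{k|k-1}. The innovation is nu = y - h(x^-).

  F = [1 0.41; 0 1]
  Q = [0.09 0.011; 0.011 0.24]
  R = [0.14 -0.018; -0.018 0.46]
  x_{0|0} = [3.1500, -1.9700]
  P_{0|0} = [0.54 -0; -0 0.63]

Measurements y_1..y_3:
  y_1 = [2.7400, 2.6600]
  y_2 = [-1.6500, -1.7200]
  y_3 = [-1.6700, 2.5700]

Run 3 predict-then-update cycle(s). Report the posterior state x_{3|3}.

x_post = [-1.1346, 0.0262]

step 1: x^-=[2.3423, -1.9700]  P^-=[0.7359 0.2693; 0.2693 0.8700]  H_jac=[-0.6972 0.0000; 0.0000 0.9214]  S=[0.4977 -0.1910; -0.1910 1.1986]  K=[-1.0134 0.0455; -0.1284 0.6483]  nu=[2.0231, 3.0487]  x^+=[0.4309, -0.2533]  P^+=[0.2047 0.0425; 0.0425 0.3262]
step 2: x^-=[0.3271, -0.2533]  P^-=[0.3844 0.1873; 0.1873 0.5662]  H_jac=[0.9470 0.0000; 0.0000 0.2506]  S=[0.4847 0.0264; 0.0264 0.4956]  K=[0.7480 0.0548; 0.3513 0.2676]  nu=[-1.9713, -2.6881]  x^+=[-1.2947, -1.6651]  P^+=[0.1095 0.0468; 0.0468 0.4659]
step 3: x^-=[-1.9774, -1.6651]  P^-=[0.3163 0.2489; 0.2489 0.7059]  H_jac=[-0.3955 0.0000; 0.0000 0.9956]  S=[0.1895 -0.1160; -0.1160 1.1597]  K=[-0.5639 0.1573; -0.1582 0.5902]  nu=[-0.7515, 2.6642]  x^+=[-1.1346, 0.0262]  P^+=[0.2068 0.0829; 0.0829 0.2756]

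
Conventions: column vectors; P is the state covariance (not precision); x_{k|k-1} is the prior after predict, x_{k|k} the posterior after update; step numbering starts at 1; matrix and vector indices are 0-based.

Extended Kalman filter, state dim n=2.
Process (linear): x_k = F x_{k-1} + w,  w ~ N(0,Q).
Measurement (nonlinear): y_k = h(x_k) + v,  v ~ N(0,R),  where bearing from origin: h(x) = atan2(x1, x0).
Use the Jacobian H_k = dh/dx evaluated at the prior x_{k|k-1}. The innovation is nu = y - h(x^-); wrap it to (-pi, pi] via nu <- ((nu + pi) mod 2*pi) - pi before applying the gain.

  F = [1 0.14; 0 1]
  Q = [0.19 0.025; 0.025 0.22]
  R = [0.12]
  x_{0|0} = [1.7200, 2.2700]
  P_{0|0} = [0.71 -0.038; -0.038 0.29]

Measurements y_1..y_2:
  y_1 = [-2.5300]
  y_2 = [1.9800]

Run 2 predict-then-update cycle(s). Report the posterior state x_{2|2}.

step 1: x^-=[2.0378, 2.2700]  P^-=[0.8950 0.0276; 0.0276 0.5100]  H_jac=[-0.2439 0.2190]  S=[0.1948]  K=[-1.0900; 0.5388]  nu=[2.9139]  x^+=[-1.1383, 3.8402]  P^+=[0.6636 0.1420; 0.1420 0.4534]
step 2: x^-=[-0.6007, 3.8402]  P^-=[0.9023 0.2305; 0.2305 0.6734]  H_jac=[-0.2542 -0.0398]  S=[0.1840]  K=[-1.2961; -0.4639]  nu=[0.2540]  x^+=[-0.9300, 3.7223]  P^+=[0.5931 0.1198; 0.1198 0.6339]

x_post = [-0.9300, 3.7223]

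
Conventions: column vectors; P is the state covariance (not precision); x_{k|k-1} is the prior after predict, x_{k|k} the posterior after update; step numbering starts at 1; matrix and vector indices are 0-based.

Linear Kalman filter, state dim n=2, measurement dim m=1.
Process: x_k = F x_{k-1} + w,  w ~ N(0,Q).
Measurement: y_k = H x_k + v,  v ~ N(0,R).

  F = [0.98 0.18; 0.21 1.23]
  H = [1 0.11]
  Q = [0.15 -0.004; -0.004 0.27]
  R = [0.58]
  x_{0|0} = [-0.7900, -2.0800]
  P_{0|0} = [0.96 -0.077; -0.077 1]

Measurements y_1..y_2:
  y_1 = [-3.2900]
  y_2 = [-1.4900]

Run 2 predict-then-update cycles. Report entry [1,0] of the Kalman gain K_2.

step 1: x^-=[-1.1486, -2.7243]  P^-=[1.0772 0.3192; 0.3192 1.7855]  S=[1.7491]  K=[0.6360; 0.2948]  nu=[-1.8417]  x^+=[-2.3199, -3.2673]  P^+=[0.3698 -0.0087; -0.0087 1.6334]
step 2: x^-=[-2.8616, -4.5059]  P^-=[0.5550 0.4230; 0.4230 2.7531]  S=[1.2614]  K=[0.4769; 0.5754]  nu=[1.8672]  x^+=[-1.9711, -3.4315]  P^+=[0.2681 0.0768; 0.0768 2.3354]

K[1,0] = 0.5754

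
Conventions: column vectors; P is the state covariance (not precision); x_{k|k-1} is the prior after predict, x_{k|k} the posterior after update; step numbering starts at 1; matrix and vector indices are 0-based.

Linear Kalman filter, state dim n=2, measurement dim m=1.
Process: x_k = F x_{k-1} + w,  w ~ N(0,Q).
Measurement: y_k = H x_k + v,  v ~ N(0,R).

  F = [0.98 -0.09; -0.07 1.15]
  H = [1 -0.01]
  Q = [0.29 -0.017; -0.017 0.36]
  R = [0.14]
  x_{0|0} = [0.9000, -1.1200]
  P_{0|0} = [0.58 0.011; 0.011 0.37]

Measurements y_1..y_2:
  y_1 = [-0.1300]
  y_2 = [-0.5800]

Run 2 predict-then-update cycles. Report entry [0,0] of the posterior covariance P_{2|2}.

P_post[0,0] = 0.1042

step 1: x^-=[0.9828, -1.3510]  P^-=[0.8481 -0.0826; -0.0826 0.8504]  S=[0.9898]  K=[0.8576; -0.0921]  nu=[-1.1263]  x^+=[0.0168, -1.2473]  P^+=[0.1200 -0.0045; -0.0045 0.8420]
step 2: x^-=[0.1288, -1.4356]  P^-=[0.4129 -0.1174; -0.1174 1.4749]  S=[0.5554]  K=[0.7455; -0.2380]  nu=[-0.7231]  x^+=[-0.4104, -1.2635]  P^+=[0.1042 -0.0189; -0.0189 1.4434]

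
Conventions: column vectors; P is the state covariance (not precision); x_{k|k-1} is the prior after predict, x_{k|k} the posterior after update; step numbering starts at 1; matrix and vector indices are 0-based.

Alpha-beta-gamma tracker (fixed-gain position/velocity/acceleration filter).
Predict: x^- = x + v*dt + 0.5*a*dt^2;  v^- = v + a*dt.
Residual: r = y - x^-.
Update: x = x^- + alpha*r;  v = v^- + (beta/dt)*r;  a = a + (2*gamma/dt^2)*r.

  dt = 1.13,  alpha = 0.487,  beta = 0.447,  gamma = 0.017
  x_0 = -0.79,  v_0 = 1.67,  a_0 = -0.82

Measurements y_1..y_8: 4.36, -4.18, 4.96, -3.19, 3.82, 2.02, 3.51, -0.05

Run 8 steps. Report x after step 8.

step 1: x_pred=0.5736  r=3.7864  x^+=2.4176  v^+=2.2412  a^+=-0.7192
step 2: x_pred=4.4910  r=-8.6710  x^+=0.2682  v^+=-2.0015  a^+=-0.9501
step 3: x_pred=-2.6000  r=7.5600  x^+=1.0817  v^+=-0.0845  a^+=-0.7488
step 4: x_pred=0.5082  r=-3.6982  x^+=-1.2928  v^+=-2.3935  a^+=-0.8472
step 5: x_pred=-4.5384  r=8.3584  x^+=-0.4679  v^+=-0.0445  a^+=-0.6247
step 6: x_pred=-0.9170  r=2.9370  x^+=0.5133  v^+=0.4114  a^+=-0.5465
step 7: x_pred=0.6293  r=2.8807  x^+=2.0322  v^+=0.9334  a^+=-0.4698
step 8: x_pred=2.7871  r=-2.8371  x^+=1.4054  v^+=-0.7197  a^+=-0.5453

x_post = 1.4054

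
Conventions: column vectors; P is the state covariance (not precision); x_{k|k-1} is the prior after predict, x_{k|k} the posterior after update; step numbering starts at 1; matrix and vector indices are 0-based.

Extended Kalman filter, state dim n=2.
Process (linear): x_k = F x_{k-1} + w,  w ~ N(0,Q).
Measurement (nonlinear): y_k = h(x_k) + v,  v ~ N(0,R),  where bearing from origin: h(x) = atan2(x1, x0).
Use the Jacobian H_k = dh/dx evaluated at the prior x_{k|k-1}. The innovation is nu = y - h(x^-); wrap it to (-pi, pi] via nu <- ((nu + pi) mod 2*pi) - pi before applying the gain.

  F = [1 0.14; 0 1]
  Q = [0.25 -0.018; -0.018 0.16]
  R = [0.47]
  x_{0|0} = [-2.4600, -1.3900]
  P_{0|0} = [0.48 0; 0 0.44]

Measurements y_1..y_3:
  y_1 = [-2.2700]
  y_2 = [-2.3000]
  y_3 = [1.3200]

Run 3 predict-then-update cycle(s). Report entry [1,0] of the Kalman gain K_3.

K[1,0] = -0.3287

step 1: x^-=[-2.6546, -1.3900]  P^-=[0.7386 0.0436; 0.0436 0.6000]  H_jac=[0.1548 -0.2956]  S=[0.5362]  K=[0.1892; -0.3183]  nu=[0.3892]  x^+=[-2.5809, -1.5139]  P^+=[0.7194 0.0759; 0.0759 0.5457]
step 2: x^-=[-2.7929, -1.5139]  P^-=[1.0014 0.1343; 0.1343 0.7057]  H_jac=[0.1500 -0.2767]  S=[0.5354]  K=[0.2111; -0.3271]  nu=[0.3449]  x^+=[-2.7201, -1.6267]  P^+=[0.9775 0.1713; 0.1713 0.6484]
step 3: x^-=[-2.9478, -1.6267]  P^-=[1.2882 0.2440; 0.2440 0.8084]  H_jac=[0.1435 -0.2600]  S=[0.5330]  K=[0.2278; -0.3287]  nu=[-2.3258]  x^+=[-3.4775, -0.8621]  P^+=[1.2605 0.2839; 0.2839 0.7508]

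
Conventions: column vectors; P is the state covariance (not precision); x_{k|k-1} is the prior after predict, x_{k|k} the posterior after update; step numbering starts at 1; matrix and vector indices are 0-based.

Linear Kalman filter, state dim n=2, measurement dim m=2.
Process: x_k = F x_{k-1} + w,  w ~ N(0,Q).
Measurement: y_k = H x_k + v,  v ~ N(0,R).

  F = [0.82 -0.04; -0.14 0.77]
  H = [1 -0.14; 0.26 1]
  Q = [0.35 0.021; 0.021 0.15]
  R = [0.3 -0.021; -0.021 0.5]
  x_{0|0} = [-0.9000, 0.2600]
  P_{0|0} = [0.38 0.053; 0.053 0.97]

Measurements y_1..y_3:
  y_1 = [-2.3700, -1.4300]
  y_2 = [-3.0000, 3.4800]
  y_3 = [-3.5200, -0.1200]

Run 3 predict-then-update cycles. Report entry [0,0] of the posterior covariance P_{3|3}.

P_post[0,0] = 0.1765

step 1: x^-=[-0.7484, 0.3262]  P^-=[0.6036 -0.0187; -0.0187 0.7211]  S=[0.9230 0.0169; 0.0169 1.2522]  K=[0.6549 0.1015; -0.1402 0.5739]  nu=[-1.5759, -1.5616]  x^+=[-1.9391, -0.3491]  P^+=[0.1925 -0.0131; -0.0131 0.2933]
step 2: x^-=[-1.5761, 0.0027]  P^-=[0.4808 -0.0185; -0.0185 0.3305]  S=[0.7924 0.0400; 0.0400 0.8534]  K=[0.6051 0.0965; -0.1012 0.3864]  nu=[-1.4235, 3.8871]  x^+=[-2.0623, 1.6485]  P^+=[0.1780 -0.0107; -0.0107 0.1981]
step 3: x^-=[-1.7570, 1.5581]  P^-=[0.4707 -0.0124; -0.0124 0.2733]  S=[0.7795 0.0512; 0.0512 0.7986]  K=[0.5995 0.0993; -0.0875 0.3437]  nu=[-1.5449, -1.2213]  x^+=[-2.8045, 1.2735]  P^+=[0.1765 -0.0088; -0.0088 0.1760]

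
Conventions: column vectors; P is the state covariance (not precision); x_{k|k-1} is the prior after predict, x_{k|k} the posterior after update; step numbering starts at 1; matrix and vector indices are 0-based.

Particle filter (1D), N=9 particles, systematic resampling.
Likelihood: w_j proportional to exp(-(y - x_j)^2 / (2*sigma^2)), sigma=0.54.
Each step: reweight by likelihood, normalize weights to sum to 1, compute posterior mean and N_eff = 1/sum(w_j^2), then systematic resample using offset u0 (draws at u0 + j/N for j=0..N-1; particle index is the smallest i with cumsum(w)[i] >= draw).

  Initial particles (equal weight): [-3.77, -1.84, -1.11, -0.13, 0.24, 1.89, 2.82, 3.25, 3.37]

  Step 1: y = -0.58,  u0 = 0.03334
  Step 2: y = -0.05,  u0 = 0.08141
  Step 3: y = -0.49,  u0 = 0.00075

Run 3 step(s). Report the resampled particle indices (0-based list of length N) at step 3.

resampled_idx = [0, 1, 2, 2, 3, 4, 5, 6, 7]

step 1: w=[0.0000, 0.0385, 0.3621, 0.4142, 0.1851, 0.0000, 0.0000, 0.0000, 0.0000]  mean=-0.4823  Neff=2.9544  idx=[1, 2, 2, 2, 3, 3, 3, 3, 4]
step 2: w=[0.0008, 0.0277, 0.0277, 0.0277, 0.1879, 0.1879, 0.1879, 0.1879, 0.1645]  mean=-0.1518  Neff=5.8609  idx=[3, 4, 5, 5, 6, 6, 7, 8, 8]
step 3: w=[0.0845, 0.1308, 0.1308, 0.1308, 0.1308, 0.1308, 0.1308, 0.0655, 0.0655]  mean=-0.1643  Neff=8.4531  idx=[0, 1, 2, 2, 3, 4, 5, 6, 7]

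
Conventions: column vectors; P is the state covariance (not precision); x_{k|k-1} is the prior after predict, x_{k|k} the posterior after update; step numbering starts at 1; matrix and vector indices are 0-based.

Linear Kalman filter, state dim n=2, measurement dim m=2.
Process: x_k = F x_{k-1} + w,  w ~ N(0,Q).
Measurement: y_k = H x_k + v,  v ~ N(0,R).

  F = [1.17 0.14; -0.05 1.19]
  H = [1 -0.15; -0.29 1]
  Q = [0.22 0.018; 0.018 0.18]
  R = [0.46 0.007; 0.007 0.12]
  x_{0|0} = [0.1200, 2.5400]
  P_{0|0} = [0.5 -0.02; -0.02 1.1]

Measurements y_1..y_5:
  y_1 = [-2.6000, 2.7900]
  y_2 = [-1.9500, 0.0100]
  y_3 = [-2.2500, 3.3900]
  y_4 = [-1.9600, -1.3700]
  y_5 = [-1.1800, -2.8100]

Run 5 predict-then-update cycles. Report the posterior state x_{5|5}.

x_post = [-1.6355, -2.4737]

step 1: x^-=[0.4960, 3.0166]  P^-=[0.9195 0.1443; 0.1443 1.7413]  S=[1.3753 -0.3703; -0.3703 1.8550]  K=[0.6711 0.0680; 0.1708 0.9503]  nu=[-2.6435, -0.0828]  x^+=[-1.2837, 2.4864]  P^+=[0.3253 0.1072; 0.1072 0.1463]
step 2: x^-=[-1.1538, 3.0229]  P^-=[0.7032 0.1718; 0.1718 0.3753]  S=[1.1201 -0.0739; -0.0739 0.4547]  K=[0.6067 0.0280; 0.1520 0.7403]  nu=[-0.3427, -3.3475]  x^+=[-1.4555, 0.4925]  P^+=[0.2931 0.0926; 0.0926 0.1168]
step 3: x^-=[-1.6340, 0.6589]  P^-=[0.6539 0.1486; 0.1486 0.3351]  S=[1.0769 -0.0778; -0.0778 0.4239]  K=[0.5873 0.0110; 0.1430 0.7151]  nu=[-0.5172, 2.2573]  x^+=[-1.9128, 2.1990]  P^+=[0.2834 0.0876; 0.0876 0.1122]
step 4: x^-=[-1.9301, 2.7125]  P^-=[0.6388 0.1415; 0.1415 0.3292]  S=[1.0638 -0.0800; -0.0800 0.4209]  K=[0.5811 0.0064; 0.1401 0.7113]  nu=[0.3770, -4.6422]  x^+=[-1.7410, -0.5369]  P^+=[0.2803 0.0861; 0.0861 0.1113]
step 5: x^-=[-2.1121, -0.5518]  P^-=[0.6340 0.1394; 0.1394 0.3281]  S=[1.0596 -0.0806; -0.0806 0.4205]  K=[0.5790 0.0053; 0.1392 0.7107]  nu=[0.8494, -2.8707]  x^+=[-1.6355, -2.4737]  P^+=[0.2792 0.0857; 0.0857 0.1111]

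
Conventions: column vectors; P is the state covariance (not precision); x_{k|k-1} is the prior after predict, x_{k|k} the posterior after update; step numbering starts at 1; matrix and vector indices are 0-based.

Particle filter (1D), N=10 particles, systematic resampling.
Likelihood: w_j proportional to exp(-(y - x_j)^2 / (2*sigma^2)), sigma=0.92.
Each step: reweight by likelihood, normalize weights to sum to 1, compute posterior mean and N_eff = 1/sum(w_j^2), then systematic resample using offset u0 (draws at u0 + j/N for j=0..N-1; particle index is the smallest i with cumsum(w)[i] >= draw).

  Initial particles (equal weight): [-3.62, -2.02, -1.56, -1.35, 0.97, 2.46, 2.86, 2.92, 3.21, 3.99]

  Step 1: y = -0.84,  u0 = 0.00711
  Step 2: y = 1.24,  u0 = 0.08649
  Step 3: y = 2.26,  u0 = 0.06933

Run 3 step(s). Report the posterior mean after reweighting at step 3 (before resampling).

step 1: w=[0.0048, 0.2006, 0.3362, 0.3916, 0.0659, 0.0007, 0.0001, 0.0001, 0.0000, 0.0000]  mean=-1.4089  Neff=3.2161  idx=[1, 1, 2, 2, 2, 2, 3, 3, 3, 3]
step 2: w=[0.0158, 0.0158, 0.0820, 0.0820, 0.0820, 0.0820, 0.1601, 0.1601, 0.1601, 0.1601]  mean=-1.4401  Neff=7.6978  idx=[2, 3, 5, 6, 6, 7, 8, 8, 9, 9]
step 3: w=[0.0486, 0.0486, 0.0486, 0.1220, 0.1220, 0.1220, 0.1220, 0.1220, 0.1220, 0.1220]  mean=-1.3806  Neff=8.9813  idx=[1, 3, 4, 4, 5, 6, 7, 8, 8, 9]

post_mean = -1.3806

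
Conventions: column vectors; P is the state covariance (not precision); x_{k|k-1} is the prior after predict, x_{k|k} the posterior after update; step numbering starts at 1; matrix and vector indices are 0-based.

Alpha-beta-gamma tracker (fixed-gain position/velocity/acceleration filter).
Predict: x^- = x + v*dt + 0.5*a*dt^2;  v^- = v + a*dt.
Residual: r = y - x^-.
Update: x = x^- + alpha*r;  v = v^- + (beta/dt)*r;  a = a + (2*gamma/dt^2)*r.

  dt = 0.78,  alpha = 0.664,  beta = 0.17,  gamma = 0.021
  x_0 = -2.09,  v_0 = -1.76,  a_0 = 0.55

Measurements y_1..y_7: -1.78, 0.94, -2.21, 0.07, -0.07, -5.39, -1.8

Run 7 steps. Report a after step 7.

step 1: x_pred=-3.2955  r=1.5155  x^+=-2.2892  v^+=-1.0007  a^+=0.6546
step 2: x_pred=-2.8706  r=3.8106  x^+=-0.3404  v^+=0.3404  a^+=0.9177
step 3: x_pred=0.2043  r=-2.4143  x^+=-1.3988  v^+=0.5300  a^+=0.7510
step 4: x_pred=-0.7569  r=0.8269  x^+=-0.2078  v^+=1.2960  a^+=0.8081
step 5: x_pred=1.0489  r=-1.1189  x^+=0.3059  v^+=1.6825  a^+=0.7309
step 6: x_pred=1.8406  r=-7.2306  x^+=-2.9605  v^+=0.6767  a^+=0.2317
step 7: x_pred=-2.3622  r=0.5622  x^+=-1.9889  v^+=0.9799  a^+=0.2705

a_post = 0.2705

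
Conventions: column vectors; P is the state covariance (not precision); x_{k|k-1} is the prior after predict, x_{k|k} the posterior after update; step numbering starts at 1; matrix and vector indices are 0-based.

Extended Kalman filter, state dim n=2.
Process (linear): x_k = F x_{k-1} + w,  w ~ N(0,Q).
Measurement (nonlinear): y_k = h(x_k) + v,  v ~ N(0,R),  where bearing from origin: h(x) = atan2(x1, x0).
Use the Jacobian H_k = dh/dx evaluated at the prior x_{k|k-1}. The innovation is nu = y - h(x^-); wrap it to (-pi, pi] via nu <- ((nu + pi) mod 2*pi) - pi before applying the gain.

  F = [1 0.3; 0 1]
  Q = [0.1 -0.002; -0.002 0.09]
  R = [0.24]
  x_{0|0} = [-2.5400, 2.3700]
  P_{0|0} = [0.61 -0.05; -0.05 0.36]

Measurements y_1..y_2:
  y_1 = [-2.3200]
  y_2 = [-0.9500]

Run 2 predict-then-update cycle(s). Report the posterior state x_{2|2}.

x_post = [-3.9394, 0.3748]

step 1: x^-=[-1.8290, 2.3700]  P^-=[0.7124 0.0560; 0.0560 0.4500]  H_jac=[-0.2644 -0.2041]  S=[0.3146]  K=[-0.6351; -0.3390]  nu=[1.7351]  x^+=[-2.9311, 1.7818]  P^+=[0.5855 -0.0117; -0.0117 0.4138]
step 2: x^-=[-2.3965, 1.7818]  P^-=[0.7157 0.1104; 0.1104 0.5038]  H_jac=[-0.1998 -0.2687]  S=[0.3168]  K=[-0.5450; -0.4970]  nu=[2.8309]  x^+=[-3.9394, 0.3748]  P^+=[0.6216 0.0246; 0.0246 0.4256]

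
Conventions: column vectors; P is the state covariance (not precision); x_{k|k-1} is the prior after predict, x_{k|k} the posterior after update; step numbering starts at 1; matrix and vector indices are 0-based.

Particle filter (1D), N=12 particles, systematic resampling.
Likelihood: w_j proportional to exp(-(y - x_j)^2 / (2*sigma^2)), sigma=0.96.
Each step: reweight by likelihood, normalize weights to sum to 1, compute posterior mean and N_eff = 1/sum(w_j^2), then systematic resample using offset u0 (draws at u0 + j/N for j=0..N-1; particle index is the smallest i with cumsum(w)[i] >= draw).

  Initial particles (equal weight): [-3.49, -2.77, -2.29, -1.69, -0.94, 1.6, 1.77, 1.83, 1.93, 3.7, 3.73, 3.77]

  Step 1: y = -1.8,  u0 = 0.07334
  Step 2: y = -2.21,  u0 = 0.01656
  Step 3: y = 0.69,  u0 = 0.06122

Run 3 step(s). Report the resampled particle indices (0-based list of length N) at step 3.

step 1: w=[0.0632, 0.1788, 0.2615, 0.2959, 0.1994, 0.0006, 0.0003, 0.0002, 0.0002, 0.0000, 0.0000, 0.0000]  mean=-2.0000  Neff=4.3173  idx=[1, 1, 1, 2, 2, 2, 3, 3, 3, 4, 4, 4]
step 2: w=[0.0901, 0.0901, 0.0901, 0.1065, 0.1065, 0.1065, 0.0922, 0.0922, 0.0922, 0.0445, 0.0445, 0.0445]  mean=-2.0734  Neff=11.1321  idx=[0, 1, 2, 2, 3, 4, 5, 6, 7, 7, 8, 10]
step 3: w=[0.0033, 0.0033, 0.0033, 0.0033, 0.0179, 0.0179, 0.0179, 0.1024, 0.1024, 0.1024, 0.1024, 0.5234]  mean=-1.3441  Neff=3.1554  idx=[6, 7, 8, 9, 10, 11, 11, 11, 11, 11, 11, 11]

resampled_idx = [6, 7, 8, 9, 10, 11, 11, 11, 11, 11, 11, 11]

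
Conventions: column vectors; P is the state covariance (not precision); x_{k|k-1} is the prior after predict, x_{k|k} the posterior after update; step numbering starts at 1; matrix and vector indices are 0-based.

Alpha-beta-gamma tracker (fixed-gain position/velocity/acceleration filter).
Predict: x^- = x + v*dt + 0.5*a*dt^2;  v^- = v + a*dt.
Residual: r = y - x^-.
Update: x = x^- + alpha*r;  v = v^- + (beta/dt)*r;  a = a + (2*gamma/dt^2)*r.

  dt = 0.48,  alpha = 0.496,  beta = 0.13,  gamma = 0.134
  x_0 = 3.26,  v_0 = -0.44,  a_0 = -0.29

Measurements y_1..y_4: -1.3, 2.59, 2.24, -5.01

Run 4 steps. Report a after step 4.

step 1: x_pred=3.0154  r=-4.3154  x^+=0.8750  v^+=-1.7480  a^+=-5.3096
step 2: x_pred=-0.5757  r=3.1657  x^+=0.9945  v^+=-3.4392  a^+=-1.6273
step 3: x_pred=-0.8438  r=3.0838  x^+=0.6858  v^+=-3.3851  a^+=1.9598
step 4: x_pred=-0.7133  r=-4.2967  x^+=-2.8445  v^+=-3.6081  a^+=-3.0381

a_post = -3.0381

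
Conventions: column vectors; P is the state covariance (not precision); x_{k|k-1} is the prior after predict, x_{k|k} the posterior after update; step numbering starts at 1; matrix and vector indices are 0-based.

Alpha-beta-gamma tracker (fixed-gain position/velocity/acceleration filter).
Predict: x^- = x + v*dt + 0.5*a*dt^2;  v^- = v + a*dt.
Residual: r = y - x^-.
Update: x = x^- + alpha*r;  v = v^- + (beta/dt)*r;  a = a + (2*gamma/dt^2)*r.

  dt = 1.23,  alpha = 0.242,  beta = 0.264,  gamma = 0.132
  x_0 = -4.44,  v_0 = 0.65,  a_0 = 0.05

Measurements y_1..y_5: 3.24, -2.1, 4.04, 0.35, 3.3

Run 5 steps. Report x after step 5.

x_post = 7.5075

step 1: x_pred=-3.6027  r=6.8427  x^+=-1.9467  v^+=2.1802  a^+=1.2440
step 2: x_pred=1.6759  r=-3.7759  x^+=0.7621  v^+=2.8999  a^+=0.5851
step 3: x_pred=4.7717  r=-0.7317  x^+=4.5946  v^+=3.4626  a^+=0.4575
step 4: x_pred=9.1996  r=-8.8496  x^+=7.0580  v^+=2.1259  a^+=-1.0868
step 5: x_pred=8.8507  r=-5.5507  x^+=7.5075  v^+=-0.4023  a^+=-2.0554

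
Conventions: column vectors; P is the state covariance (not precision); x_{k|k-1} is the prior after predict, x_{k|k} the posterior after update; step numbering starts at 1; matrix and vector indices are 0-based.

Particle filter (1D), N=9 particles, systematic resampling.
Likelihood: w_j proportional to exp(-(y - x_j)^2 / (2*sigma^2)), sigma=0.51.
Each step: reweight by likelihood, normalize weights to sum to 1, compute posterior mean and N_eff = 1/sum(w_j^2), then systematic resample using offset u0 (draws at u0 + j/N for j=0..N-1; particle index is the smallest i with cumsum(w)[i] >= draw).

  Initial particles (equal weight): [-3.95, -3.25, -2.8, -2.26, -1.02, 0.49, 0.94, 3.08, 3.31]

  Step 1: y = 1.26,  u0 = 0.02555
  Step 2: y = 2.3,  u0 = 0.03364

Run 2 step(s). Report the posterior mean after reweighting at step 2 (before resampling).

step 1: w=[0.0000, 0.0000, 0.0000, 0.0000, 0.0000, 0.2798, 0.7184, 0.0015, 0.0003]  mean=0.8179  Neff=1.6825  idx=[5, 5, 5, 6, 6, 6, 6, 6, 6]
step 2: w=[0.0104, 0.0104, 0.0104, 0.1615, 0.1615, 0.1615, 0.1615, 0.1615, 0.1615]  mean=0.9260  Neff=6.3796  idx=[3, 3, 4, 5, 5, 6, 7, 7, 8]

post_mean = 0.9260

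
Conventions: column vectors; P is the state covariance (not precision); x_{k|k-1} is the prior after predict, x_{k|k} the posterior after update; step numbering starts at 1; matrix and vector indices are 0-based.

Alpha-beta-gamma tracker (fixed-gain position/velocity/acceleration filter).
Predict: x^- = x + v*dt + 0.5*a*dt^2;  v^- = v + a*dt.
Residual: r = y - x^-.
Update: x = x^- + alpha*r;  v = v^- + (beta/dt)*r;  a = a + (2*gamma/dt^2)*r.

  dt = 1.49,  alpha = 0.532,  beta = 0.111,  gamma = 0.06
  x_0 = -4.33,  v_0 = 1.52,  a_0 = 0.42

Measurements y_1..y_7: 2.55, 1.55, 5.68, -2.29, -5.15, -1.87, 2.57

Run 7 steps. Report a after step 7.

step 1: x_pred=-1.5990  r=4.1490  x^+=0.6083  v^+=2.4549  a^+=0.6443
step 2: x_pred=4.9812  r=-3.4312  x^+=3.1558  v^+=3.1592  a^+=0.4588
step 3: x_pred=8.3723  r=-2.6923  x^+=6.9400  v^+=3.6423  a^+=0.3133
step 4: x_pred=12.7147  r=-15.0047  x^+=4.7322  v^+=2.9912  a^+=-0.4978
step 5: x_pred=8.6366  r=-13.7866  x^+=1.3021  v^+=1.2225  a^+=-1.2429
step 6: x_pred=1.7439  r=-3.6139  x^+=-0.1787  v^+=-0.8987  a^+=-1.4383
step 7: x_pred=-3.1143  r=5.6843  x^+=-0.0903  v^+=-2.6183  a^+=-1.1310

a_post = -1.1310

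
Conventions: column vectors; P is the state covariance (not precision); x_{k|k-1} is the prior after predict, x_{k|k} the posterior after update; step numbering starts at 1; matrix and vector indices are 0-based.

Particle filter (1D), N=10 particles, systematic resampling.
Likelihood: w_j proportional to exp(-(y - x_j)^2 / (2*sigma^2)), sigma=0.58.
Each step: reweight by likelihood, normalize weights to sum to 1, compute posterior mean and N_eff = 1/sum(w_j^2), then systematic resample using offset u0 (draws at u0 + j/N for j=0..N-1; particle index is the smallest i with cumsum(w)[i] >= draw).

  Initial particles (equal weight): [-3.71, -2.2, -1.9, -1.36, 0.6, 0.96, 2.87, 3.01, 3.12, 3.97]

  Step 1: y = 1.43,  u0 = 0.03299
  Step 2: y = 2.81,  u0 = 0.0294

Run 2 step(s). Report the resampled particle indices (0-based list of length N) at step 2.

resampled_idx = [7, 9, 9, 9, 9, 9, 9, 9, 9, 9]

step 1: w=[0.0000, 0.0000, 0.0000, 0.0000, 0.3086, 0.6186, 0.0394, 0.0210, 0.0123, 0.0001]  mean=0.9940  Neff=2.0830  idx=[4, 4, 4, 5, 5, 5, 5, 5, 5, 6]
step 2: w=[0.0007, 0.0007, 0.0007, 0.0060, 0.0060, 0.0060, 0.0060, 0.0060, 0.0060, 0.9621]  mean=2.7969  Neff=1.0801  idx=[7, 9, 9, 9, 9, 9, 9, 9, 9, 9]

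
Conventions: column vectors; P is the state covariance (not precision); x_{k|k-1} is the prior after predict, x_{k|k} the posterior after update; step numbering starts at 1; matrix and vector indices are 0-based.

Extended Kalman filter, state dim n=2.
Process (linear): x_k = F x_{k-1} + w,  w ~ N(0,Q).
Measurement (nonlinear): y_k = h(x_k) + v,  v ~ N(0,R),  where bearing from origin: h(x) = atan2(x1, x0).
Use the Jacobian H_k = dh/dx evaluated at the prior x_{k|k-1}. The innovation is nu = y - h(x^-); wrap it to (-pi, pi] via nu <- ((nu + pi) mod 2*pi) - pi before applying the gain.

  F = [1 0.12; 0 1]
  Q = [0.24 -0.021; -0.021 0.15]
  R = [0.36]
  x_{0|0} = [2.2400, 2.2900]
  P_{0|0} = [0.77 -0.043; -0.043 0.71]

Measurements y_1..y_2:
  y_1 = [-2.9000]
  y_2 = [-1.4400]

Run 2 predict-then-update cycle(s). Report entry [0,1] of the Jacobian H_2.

H_jac[0,1] = 0.1198

step 1: x^-=[2.5148, 2.2900]  P^-=[1.0099 0.0212; 0.0212 0.8600]  H_jac=[-0.1980 0.2174]  S=[0.4384]  K=[-0.4455; 0.4169]  nu=[2.6445]  x^+=[1.3366, 3.3925]  P^+=[0.9229 0.1026; 0.1026 0.7838]
step 2: x^-=[1.7437, 3.3925]  P^-=[1.1988 0.1757; 0.1757 0.9338]  H_jac=[-0.2332 0.1198]  S=[0.4288]  K=[-0.6028; 0.1655]  nu=[-2.5360]  x^+=[3.2725, 2.9728]  P^+=[1.0430 0.2184; 0.2184 0.9221]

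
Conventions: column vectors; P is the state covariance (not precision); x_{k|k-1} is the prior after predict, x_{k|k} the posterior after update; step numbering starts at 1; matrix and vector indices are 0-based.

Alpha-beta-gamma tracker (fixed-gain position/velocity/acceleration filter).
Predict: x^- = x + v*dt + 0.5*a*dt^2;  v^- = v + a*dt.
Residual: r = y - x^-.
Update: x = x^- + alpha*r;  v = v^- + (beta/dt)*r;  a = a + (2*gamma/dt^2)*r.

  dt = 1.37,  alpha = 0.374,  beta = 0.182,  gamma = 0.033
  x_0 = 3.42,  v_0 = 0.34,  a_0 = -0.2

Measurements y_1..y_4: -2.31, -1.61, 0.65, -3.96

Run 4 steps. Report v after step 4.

v_post = -2.0864

step 1: x_pred=3.6981  r=-6.0081  x^+=1.4511  v^+=-0.7322  a^+=-0.4113
step 2: x_pred=0.0621  r=-1.6721  x^+=-0.5633  v^+=-1.5177  a^+=-0.4701
step 3: x_pred=-3.0837  r=3.7337  x^+=-1.6873  v^+=-1.6657  a^+=-0.3388
step 4: x_pred=-4.2872  r=0.3272  x^+=-4.1649  v^+=-2.0864  a^+=-0.3273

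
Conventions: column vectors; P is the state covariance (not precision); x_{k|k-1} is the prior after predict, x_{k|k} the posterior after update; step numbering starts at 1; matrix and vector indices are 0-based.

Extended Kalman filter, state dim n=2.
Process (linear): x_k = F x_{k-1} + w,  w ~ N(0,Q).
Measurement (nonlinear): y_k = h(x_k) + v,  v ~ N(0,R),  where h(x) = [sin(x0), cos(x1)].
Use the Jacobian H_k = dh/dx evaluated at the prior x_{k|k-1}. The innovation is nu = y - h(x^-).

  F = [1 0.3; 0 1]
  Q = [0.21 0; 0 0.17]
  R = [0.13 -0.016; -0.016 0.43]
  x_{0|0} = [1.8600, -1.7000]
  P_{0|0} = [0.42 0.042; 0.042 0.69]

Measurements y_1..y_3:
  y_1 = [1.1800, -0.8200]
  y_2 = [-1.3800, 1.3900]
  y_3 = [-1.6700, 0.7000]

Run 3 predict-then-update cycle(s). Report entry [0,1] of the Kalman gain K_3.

step 1: x^-=[1.3500, -1.7000]  P^-=[0.7173 0.2490; 0.2490 0.8600]  H_jac=[0.2190 0.0000; 0.0000 0.9917]  S=[0.1644 0.0381; 0.0381 1.2757]  K=[0.9170 0.1662; 0.1781 0.6632]  nu=[0.2043, -0.6912]  x^+=[1.4225, -2.1220]  P^+=[0.5322 0.0573; 0.0573 0.2847]
step 2: x^-=[0.7859, -2.1220]  P^-=[0.8022 0.1427; 0.1427 0.4547]  H_jac=[0.7068 0.0000; 0.0000 0.8519]  S=[0.5307 0.0699; 0.0699 0.7600]  K=[1.0601 0.0624; 0.1244 0.4982]  nu=[-2.0874, 1.9137]  x^+=[-1.3075, -1.4281]  P^+=[0.1936 0.0116; 0.0116 0.2492]
step 3: x^-=[-1.7360, -1.4281]  P^-=[0.4330 0.0863; 0.0863 0.4192]  H_jac=[-0.1644 0.0000; 0.0000 0.9898]  S=[0.1417 -0.0301; -0.0301 0.8407]  K=[-0.4845 0.0843; 0.0045 0.4937]  nu=[-0.6836, 0.5578]  x^+=[-1.3577, -1.1558]  P^+=[0.3913 0.0445; 0.0445 0.2144]

K[0,1] = 0.0843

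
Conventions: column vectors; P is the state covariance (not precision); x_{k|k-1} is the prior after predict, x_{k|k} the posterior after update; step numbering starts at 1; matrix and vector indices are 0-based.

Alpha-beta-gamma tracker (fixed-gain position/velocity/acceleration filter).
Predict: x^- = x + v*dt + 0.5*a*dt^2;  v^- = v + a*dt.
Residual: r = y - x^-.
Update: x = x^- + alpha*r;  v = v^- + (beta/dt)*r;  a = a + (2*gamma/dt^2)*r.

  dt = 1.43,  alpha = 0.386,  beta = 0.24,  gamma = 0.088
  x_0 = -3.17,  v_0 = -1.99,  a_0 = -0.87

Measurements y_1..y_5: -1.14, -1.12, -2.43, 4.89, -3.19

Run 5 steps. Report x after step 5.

x_post = 0.9135

step 1: x_pred=-6.9052  r=5.7652  x^+=-4.6799  v^+=-2.2665  a^+=-0.3738
step 2: x_pred=-8.3032  r=7.1832  x^+=-5.5305  v^+=-1.5955  a^+=0.2444
step 3: x_pred=-7.5621  r=5.1321  x^+=-5.5811  v^+=-0.3846  a^+=0.6861
step 4: x_pred=-5.4295  r=10.3195  x^+=-1.4462  v^+=2.3285  a^+=1.5743
step 5: x_pred=3.4933  r=-6.6833  x^+=0.9135  v^+=3.4581  a^+=0.9991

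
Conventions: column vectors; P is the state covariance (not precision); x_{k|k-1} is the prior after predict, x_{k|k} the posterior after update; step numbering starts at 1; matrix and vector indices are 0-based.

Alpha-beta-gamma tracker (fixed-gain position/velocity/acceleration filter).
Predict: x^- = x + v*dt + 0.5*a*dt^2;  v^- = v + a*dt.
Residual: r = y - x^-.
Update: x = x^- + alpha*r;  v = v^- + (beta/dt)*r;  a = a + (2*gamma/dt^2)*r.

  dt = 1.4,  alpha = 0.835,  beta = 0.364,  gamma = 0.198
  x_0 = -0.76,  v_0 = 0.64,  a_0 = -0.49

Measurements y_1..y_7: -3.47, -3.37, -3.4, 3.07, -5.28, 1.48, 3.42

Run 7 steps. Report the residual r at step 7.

resid = -1.1273

step 1: x_pred=-0.3442  r=-3.1258  x^+=-2.9542  v^+=-0.8587  a^+=-1.1215
step 2: x_pred=-5.2555  r=1.8855  x^+=-3.6811  v^+=-1.9386  a^+=-0.7406
step 3: x_pred=-7.1210  r=3.7210  x^+=-4.0140  v^+=-2.0080  a^+=0.0112
step 4: x_pred=-6.8142  r=9.8842  x^+=1.4391  v^+=0.5776  a^+=2.0082
step 5: x_pred=4.2158  r=-9.4958  x^+=-3.7132  v^+=0.9202  a^+=0.0897
step 6: x_pred=-2.3371  r=3.8171  x^+=0.8502  v^+=2.0382  a^+=0.8609
step 7: x_pred=4.5473  r=-1.1273  x^+=3.6060  v^+=2.9503  a^+=0.6331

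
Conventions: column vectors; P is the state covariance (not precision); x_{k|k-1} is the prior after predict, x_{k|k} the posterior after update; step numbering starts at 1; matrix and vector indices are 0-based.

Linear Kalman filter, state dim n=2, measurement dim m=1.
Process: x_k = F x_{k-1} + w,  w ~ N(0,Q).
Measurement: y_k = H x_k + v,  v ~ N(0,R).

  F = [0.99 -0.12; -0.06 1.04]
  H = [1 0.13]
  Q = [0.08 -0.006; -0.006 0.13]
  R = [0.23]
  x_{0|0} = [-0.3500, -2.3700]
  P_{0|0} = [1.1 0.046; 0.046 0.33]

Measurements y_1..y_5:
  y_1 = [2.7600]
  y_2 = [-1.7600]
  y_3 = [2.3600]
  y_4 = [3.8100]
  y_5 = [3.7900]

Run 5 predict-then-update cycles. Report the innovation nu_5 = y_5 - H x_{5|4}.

step 1: x^-=[-0.0621, -2.4438]  P^-=[1.1519 -0.0648; -0.0648 0.4851]  S=[1.3733]  K=[0.8327; -0.0013]  nu=[3.1398]  x^+=[2.5524, -2.4478]  P^+=[0.1998 -0.0634; -0.0634 0.4851]
step 2: x^-=[2.8206, -2.6989]  P^-=[0.2978 -0.1441; -0.1441 0.6634]  S=[0.5016]  K=[0.5564; -0.1154]  nu=[-4.2297]  x^+=[0.4670, -2.2109]  P^+=[0.1425 -0.1119; -0.1119 0.6567]
step 3: x^-=[0.7276, -2.3273]  P^-=[0.2557 -0.2124; -0.2124 0.8547]  S=[0.4449]  K=[0.5127; -0.2277]  nu=[1.9349]  x^+=[1.7196, -2.7679]  P^+=[0.1388 -0.1605; -0.1605 0.8317]
step 4: x^-=[2.0346, -2.9818]  P^-=[0.2661 -0.2844; -0.2844 1.0501]  S=[0.4399]  K=[0.5209; -0.3363]  nu=[2.1630]  x^+=[3.1613, -3.7092]  P^+=[0.1468 -0.2074; -0.2074 1.0003]
step 5: x^-=[3.5748, -4.0472]  P^-=[0.2875 -0.3546; -0.3546 1.2384]  S=[0.4463]  K=[0.5410; -0.4338]  nu=[0.7413]  x^+=[3.9759, -4.3688]  P^+=[0.1569 -0.2498; -0.2498 1.1544]

innov = [0.7413]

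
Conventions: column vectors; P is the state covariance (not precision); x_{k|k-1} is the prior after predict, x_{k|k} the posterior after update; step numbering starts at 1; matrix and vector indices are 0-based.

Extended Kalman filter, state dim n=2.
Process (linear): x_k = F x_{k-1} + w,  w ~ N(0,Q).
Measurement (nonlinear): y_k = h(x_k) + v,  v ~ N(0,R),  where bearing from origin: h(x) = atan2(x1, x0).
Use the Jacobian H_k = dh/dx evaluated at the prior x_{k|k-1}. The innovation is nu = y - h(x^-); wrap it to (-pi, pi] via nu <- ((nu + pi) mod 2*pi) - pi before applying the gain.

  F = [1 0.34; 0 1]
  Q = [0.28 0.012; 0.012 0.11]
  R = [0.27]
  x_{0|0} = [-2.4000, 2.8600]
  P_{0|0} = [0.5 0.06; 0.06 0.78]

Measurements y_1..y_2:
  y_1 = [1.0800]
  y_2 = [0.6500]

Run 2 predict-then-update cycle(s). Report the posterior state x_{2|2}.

x_post = [1.1669, 3.6004]

step 1: x^-=[-1.4276, 2.8600]  P^-=[0.9110 0.3372; 0.3372 0.8900]  H_jac=[-0.2799 -0.1397]  S=[0.3851]  K=[-0.7844; -0.5680]  nu=[-0.9538]  x^+=[-0.6794, 3.4017]  P^+=[0.6740 0.1656; 0.1656 0.7658]
step 2: x^-=[0.4771, 3.4017]  P^-=[1.1551 0.4380; 0.4380 0.8758]  H_jac=[-0.2883 0.0404]  S=[0.3572]  K=[-0.8827; -0.2543]  nu=[-0.7814]  x^+=[1.1669, 3.6004]  P^+=[0.8768 0.3578; 0.3578 0.8527]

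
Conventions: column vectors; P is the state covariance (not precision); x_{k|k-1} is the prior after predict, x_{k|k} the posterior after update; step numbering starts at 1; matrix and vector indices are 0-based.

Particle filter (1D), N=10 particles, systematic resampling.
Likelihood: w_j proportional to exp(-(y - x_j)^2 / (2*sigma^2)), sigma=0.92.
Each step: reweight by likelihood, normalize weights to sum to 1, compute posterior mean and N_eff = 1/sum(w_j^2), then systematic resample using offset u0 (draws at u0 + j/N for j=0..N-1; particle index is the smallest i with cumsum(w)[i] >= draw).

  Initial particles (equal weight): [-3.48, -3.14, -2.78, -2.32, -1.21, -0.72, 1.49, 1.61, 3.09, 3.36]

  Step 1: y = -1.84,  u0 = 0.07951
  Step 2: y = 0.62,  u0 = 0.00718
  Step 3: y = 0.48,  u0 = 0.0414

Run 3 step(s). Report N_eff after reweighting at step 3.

step 1: w=[0.0617, 0.1114, 0.1793, 0.2638, 0.2391, 0.1441, 0.0004, 0.0003, 0.0000, 0.0000]  mean=-2.0668  Neff=5.1059  idx=[1, 2, 2, 3, 3, 3, 4, 4, 5, 5]
step 2: w=[0.0002, 0.0011, 0.0011, 0.0061, 0.0061, 0.0061, 0.1398, 0.1398, 0.3498, 0.3498]  mean=-0.8914  Neff=3.5216  idx=[3, 6, 7, 8, 8, 8, 8, 9, 9, 9]
step 3: w=[0.0029, 0.0549, 0.0549, 0.1268, 0.1268, 0.1268, 0.1268, 0.1268, 0.1268, 0.1268]  mean=-0.7784  Neff=8.4383  idx=[1, 3, 4, 4, 5, 6, 7, 7, 8, 9]

N_eff = 8.4383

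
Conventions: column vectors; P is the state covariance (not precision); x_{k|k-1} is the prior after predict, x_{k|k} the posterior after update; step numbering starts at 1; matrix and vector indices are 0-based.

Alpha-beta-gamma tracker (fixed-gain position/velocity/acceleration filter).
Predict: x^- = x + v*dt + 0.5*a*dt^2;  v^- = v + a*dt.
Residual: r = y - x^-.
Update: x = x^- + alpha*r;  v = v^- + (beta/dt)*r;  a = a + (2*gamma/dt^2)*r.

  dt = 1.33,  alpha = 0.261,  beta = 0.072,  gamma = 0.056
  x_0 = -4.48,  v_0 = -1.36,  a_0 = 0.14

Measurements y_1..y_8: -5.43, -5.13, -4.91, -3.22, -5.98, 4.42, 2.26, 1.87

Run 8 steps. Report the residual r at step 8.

resid = -7.6014

step 1: x_pred=-6.1650  r=0.7350  x^+=-5.9731  v^+=-1.1340  a^+=0.1865
step 2: x_pred=-7.3164  r=2.1864  x^+=-6.7458  v^+=-0.7676  a^+=0.3250
step 3: x_pred=-7.4792  r=2.5692  x^+=-6.8086  v^+=-0.1963  a^+=0.4876
step 4: x_pred=-6.6384  r=3.4184  x^+=-5.7462  v^+=0.6374  a^+=0.7041
step 5: x_pred=-4.2758  r=-1.7042  x^+=-4.7206  v^+=1.4815  a^+=0.5962
step 6: x_pred=-2.2229  r=6.6429  x^+=-0.4891  v^+=2.6340  a^+=1.0168
step 7: x_pred=3.9135  r=-1.6535  x^+=3.4819  v^+=3.8968  a^+=0.9121
step 8: x_pred=9.4714  r=-7.6014  x^+=7.4874  v^+=4.6984  a^+=0.4308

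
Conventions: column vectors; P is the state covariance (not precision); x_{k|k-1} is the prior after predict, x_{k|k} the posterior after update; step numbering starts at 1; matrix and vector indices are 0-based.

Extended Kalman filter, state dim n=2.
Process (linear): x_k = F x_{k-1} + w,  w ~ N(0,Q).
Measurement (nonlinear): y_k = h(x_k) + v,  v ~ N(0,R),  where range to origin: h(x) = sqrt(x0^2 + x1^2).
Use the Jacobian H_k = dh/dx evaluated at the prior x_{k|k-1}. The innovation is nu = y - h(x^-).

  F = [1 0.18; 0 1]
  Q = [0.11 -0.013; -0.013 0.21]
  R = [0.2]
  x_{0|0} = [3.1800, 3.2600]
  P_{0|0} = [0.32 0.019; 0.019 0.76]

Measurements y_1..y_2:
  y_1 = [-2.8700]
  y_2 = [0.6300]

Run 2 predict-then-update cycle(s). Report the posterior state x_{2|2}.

x_post = [-0.3073, -1.0597]

step 1: x^-=[3.7668, 3.2600]  P^-=[0.4615 0.1428; 0.1428 0.9700]  H_jac=[0.7561 0.6544]  S=[1.0206]  K=[0.4335; 0.7278]  nu=[-7.8516]  x^+=[0.3634, -2.4543]  P^+=[0.2697 -0.1792; -0.1792 0.4294]
step 2: x^-=[-0.0784, -2.4543]  P^-=[0.3291 -0.1149; -0.1149 0.6394]  H_jac=[-0.0319 -0.9995]  S=[0.8318]  K=[0.1254; -0.7639]  nu=[-1.8255]  x^+=[-0.3073, -1.0597]  P^+=[0.3160 -0.0352; -0.0352 0.1540]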